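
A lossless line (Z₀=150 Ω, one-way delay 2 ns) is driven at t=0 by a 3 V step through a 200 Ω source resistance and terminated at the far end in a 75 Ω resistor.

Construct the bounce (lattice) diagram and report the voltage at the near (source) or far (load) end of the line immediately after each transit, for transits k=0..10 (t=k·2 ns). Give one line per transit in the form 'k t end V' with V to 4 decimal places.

0 0 source 1.2857
1 2 load 0.8571
2 4 source 0.7959
3 6 load 0.8163
4 8 source 0.8192
5 10 load 0.8183
6 12 source 0.8181
7 14 load 0.8182
8 16 source 0.8182
9 18 load 0.8182
10 20 source 0.8182

Γ_L=-0.333333, Γ_S=0.142857; launch V₁=3·150/350=1.285714
k=0 src: V=1.2857
k=1 load: inc=1.285714, refl=1.285714·-0.333333=-0.4286; V=0.000000+1.285714+-0.428571=0.8571
k=2 src: inc=-0.428571, refl=-0.428571·0.142857=-0.0612; V=1.285714+-0.428571+-0.061224=0.7959
k=3 load: inc=-0.061224, refl=-0.061224·-0.333333=0.0204; V=0.857143+-0.061224+0.020408=0.8163
k=4 src: inc=0.020408, refl=0.020408·0.142857=0.0029; V=0.795918+0.020408+0.002915=0.8192
k=5 load: inc=0.002915, refl=0.002915·-0.333333=-0.0010; V=0.816327+0.002915+-0.000972=0.8183
k=6 src: inc=-0.000972, refl=-0.000972·0.142857=-0.0001; V=0.819242+-0.000972+-0.000139=0.8181
k=7 load: inc=-0.000139, refl=-0.000139·-0.333333=0.0000; V=0.818270+-0.000139+0.000046=0.8182
k=8 src: inc=0.000046, refl=0.000046·0.142857=0.0000; V=0.818131+0.000046+0.000007=0.8182
k=9 load: inc=0.000007, refl=0.000007·-0.333333=-0.0000; V=0.818178+0.000007+-0.000002=0.8182
k=10 src: inc=-0.000002, refl=-0.000002·0.142857=-0.0000; V=0.818184+-0.000002+-0.000000=0.8182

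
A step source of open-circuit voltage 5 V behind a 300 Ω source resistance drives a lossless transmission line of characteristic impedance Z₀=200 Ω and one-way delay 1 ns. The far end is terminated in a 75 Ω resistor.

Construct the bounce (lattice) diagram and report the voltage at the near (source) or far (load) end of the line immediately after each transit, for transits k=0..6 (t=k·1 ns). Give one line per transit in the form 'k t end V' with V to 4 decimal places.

Γ_L=-0.454545, Γ_S=0.200000; launch V₁=5·200/500=2.000000
k=0 src: V=2.0000
k=1 load: inc=2.000000, refl=2.000000·-0.454545=-0.9091; V=0.000000+2.000000+-0.909091=1.0909
k=2 src: inc=-0.909091, refl=-0.909091·0.200000=-0.1818; V=2.000000+-0.909091+-0.181818=0.9091
k=3 load: inc=-0.181818, refl=-0.181818·-0.454545=0.0826; V=1.090909+-0.181818+0.082645=0.9917
k=4 src: inc=0.082645, refl=0.082645·0.200000=0.0165; V=0.909091+0.082645+0.016529=1.0083
k=5 load: inc=0.016529, refl=0.016529·-0.454545=-0.0075; V=0.991736+0.016529+-0.007513=1.0008
k=6 src: inc=-0.007513, refl=-0.007513·0.200000=-0.0015; V=1.008264+-0.007513+-0.001503=0.9992

0 0 source 2.0000
1 1 load 1.0909
2 2 source 0.9091
3 3 load 0.9917
4 4 source 1.0083
5 5 load 1.0008
6 6 source 0.9992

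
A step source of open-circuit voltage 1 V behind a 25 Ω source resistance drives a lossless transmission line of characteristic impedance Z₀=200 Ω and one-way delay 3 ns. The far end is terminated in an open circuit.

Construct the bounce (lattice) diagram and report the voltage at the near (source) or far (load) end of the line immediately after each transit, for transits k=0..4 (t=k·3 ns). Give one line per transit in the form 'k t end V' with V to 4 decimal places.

0 0 source 0.8889
1 3 load 1.7778
2 6 source 1.0864
3 9 load 0.3951
4 12 source 0.9328

Γ_L=1.000000, Γ_S=-0.777778; launch V₁=1·200/225=0.888889
k=0 src: V=0.8889
k=1 load: inc=0.888889, refl=0.888889·1.000000=0.8889; V=0.000000+0.888889+0.888889=1.7778
k=2 src: inc=0.888889, refl=0.888889·-0.777778=-0.6914; V=0.888889+0.888889+-0.691358=1.0864
k=3 load: inc=-0.691358, refl=-0.691358·1.000000=-0.6914; V=1.777778+-0.691358+-0.691358=0.3951
k=4 src: inc=-0.691358, refl=-0.691358·-0.777778=0.5377; V=1.086420+-0.691358+0.537723=0.9328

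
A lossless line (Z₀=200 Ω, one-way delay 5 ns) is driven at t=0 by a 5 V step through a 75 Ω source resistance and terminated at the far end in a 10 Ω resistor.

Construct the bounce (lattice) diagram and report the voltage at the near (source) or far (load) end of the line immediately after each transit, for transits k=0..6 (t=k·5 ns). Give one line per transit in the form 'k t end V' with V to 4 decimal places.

0 0 source 3.6364
1 5 load 0.3463
2 10 source 1.8418
3 15 load 0.4887
4 20 source 1.1038
5 25 load 0.5473
6 30 source 0.8003

Γ_L=-0.904762, Γ_S=-0.454545; launch V₁=5·200/275=3.636364
k=0 src: V=3.6364
k=1 load: inc=3.636364, refl=3.636364·-0.904762=-3.2900; V=0.000000+3.636364+-3.290043=0.3463
k=2 src: inc=-3.290043, refl=-3.290043·-0.454545=1.4955; V=3.636364+-3.290043+1.495474=1.8418
k=3 load: inc=1.495474, refl=1.495474·-0.904762=-1.3530; V=0.346320+1.495474+-1.353048=0.4887
k=4 src: inc=-1.353048, refl=-1.353048·-0.454545=0.6150; V=1.841795+-1.353048+0.615022=1.1038
k=5 load: inc=0.615022, refl=0.615022·-0.904762=-0.5564; V=0.488746+0.615022+-0.556448=0.5473
k=6 src: inc=-0.556448, refl=-0.556448·-0.454545=0.2529; V=1.103768+-0.556448+0.252931=0.8003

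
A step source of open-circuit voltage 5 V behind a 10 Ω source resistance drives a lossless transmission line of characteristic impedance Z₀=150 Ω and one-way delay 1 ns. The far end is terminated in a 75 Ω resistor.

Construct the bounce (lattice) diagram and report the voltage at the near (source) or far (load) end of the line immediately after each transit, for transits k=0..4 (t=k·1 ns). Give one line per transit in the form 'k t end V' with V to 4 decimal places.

Γ_L=-0.333333, Γ_S=-0.875000; launch V₁=5·150/160=4.687500
k=0 src: V=4.6875
k=1 load: inc=4.687500, refl=4.687500·-0.333333=-1.5625; V=0.000000+4.687500+-1.562500=3.1250
k=2 src: inc=-1.562500, refl=-1.562500·-0.875000=1.3672; V=4.687500+-1.562500+1.367188=4.4922
k=3 load: inc=1.367188, refl=1.367188·-0.333333=-0.4557; V=3.125000+1.367188+-0.455729=4.0365
k=4 src: inc=-0.455729, refl=-0.455729·-0.875000=0.3988; V=4.492188+-0.455729+0.398763=4.4352

0 0 source 4.6875
1 1 load 3.1250
2 2 source 4.4922
3 3 load 4.0365
4 4 source 4.4352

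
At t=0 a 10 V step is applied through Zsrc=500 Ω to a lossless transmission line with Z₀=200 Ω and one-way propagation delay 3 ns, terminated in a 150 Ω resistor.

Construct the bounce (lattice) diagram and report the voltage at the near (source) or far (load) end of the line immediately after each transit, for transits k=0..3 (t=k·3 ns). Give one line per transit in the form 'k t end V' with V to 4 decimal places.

0 0 source 2.8571
1 3 load 2.4490
2 6 source 2.2741
3 9 load 2.2990

Γ_L=-0.142857, Γ_S=0.428571; launch V₁=10·200/700=2.857143
k=0 src: V=2.8571
k=1 load: inc=2.857143, refl=2.857143·-0.142857=-0.4082; V=0.000000+2.857143+-0.408163=2.4490
k=2 src: inc=-0.408163, refl=-0.408163·0.428571=-0.1749; V=2.857143+-0.408163+-0.174927=2.2741
k=3 load: inc=-0.174927, refl=-0.174927·-0.142857=0.0250; V=2.448980+-0.174927+0.024990=2.2990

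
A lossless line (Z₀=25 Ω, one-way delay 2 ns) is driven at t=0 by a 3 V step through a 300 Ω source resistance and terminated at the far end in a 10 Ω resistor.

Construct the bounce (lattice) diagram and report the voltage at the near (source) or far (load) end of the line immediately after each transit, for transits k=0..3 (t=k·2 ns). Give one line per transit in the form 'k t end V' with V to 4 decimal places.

Γ_L=-0.428571, Γ_S=0.846154; launch V₁=3·25/325=0.230769
k=0 src: V=0.2308
k=1 load: inc=0.230769, refl=0.230769·-0.428571=-0.0989; V=0.000000+0.230769+-0.098901=0.1319
k=2 src: inc=-0.098901, refl=-0.098901·0.846154=-0.0837; V=0.230769+-0.098901+-0.083686=0.0482
k=3 load: inc=-0.083686, refl=-0.083686·-0.428571=0.0359; V=0.131868+-0.083686+0.035865=0.0840

0 0 source 0.2308
1 2 load 0.1319
2 4 source 0.0482
3 6 load 0.0840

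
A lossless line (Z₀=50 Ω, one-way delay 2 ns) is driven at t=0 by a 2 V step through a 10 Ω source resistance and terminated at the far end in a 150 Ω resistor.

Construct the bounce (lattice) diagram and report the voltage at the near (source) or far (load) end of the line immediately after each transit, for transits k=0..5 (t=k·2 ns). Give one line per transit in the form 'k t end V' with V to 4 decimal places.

0 0 source 1.6667
1 2 load 2.5000
2 4 source 1.9444
3 6 load 1.6667
4 8 source 1.8519
5 10 load 1.9444

Γ_L=0.500000, Γ_S=-0.666667; launch V₁=2·50/60=1.666667
k=0 src: V=1.6667
k=1 load: inc=1.666667, refl=1.666667·0.500000=0.8333; V=0.000000+1.666667+0.833333=2.5000
k=2 src: inc=0.833333, refl=0.833333·-0.666667=-0.5556; V=1.666667+0.833333+-0.555556=1.9444
k=3 load: inc=-0.555556, refl=-0.555556·0.500000=-0.2778; V=2.500000+-0.555556+-0.277778=1.6667
k=4 src: inc=-0.277778, refl=-0.277778·-0.666667=0.1852; V=1.944444+-0.277778+0.185185=1.8519
k=5 load: inc=0.185185, refl=0.185185·0.500000=0.0926; V=1.666667+0.185185+0.092593=1.9444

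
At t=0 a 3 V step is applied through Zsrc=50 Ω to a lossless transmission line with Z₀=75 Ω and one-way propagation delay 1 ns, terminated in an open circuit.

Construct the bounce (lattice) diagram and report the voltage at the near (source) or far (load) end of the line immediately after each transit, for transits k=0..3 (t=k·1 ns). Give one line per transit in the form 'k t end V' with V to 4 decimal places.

Γ_L=1.000000, Γ_S=-0.200000; launch V₁=3·75/125=1.800000
k=0 src: V=1.8000
k=1 load: inc=1.800000, refl=1.800000·1.000000=1.8000; V=0.000000+1.800000+1.800000=3.6000
k=2 src: inc=1.800000, refl=1.800000·-0.200000=-0.3600; V=1.800000+1.800000+-0.360000=3.2400
k=3 load: inc=-0.360000, refl=-0.360000·1.000000=-0.3600; V=3.600000+-0.360000+-0.360000=2.8800

0 0 source 1.8000
1 1 load 3.6000
2 2 source 3.2400
3 3 load 2.8800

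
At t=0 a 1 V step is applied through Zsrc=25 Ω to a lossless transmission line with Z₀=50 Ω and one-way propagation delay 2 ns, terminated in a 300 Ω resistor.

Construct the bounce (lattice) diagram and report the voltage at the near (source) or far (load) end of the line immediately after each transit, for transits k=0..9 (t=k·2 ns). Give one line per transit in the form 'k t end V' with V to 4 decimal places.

0 0 source 0.6667
1 2 load 1.1429
2 4 source 0.9841
3 6 load 0.8707
4 8 source 0.9085
5 10 load 0.9355
6 12 source 0.9265
7 14 load 0.9201
8 16 source 0.9223
9 18 load 0.9238

Γ_L=0.714286, Γ_S=-0.333333; launch V₁=1·50/75=0.666667
k=0 src: V=0.6667
k=1 load: inc=0.666667, refl=0.666667·0.714286=0.4762; V=0.000000+0.666667+0.476190=1.1429
k=2 src: inc=0.476190, refl=0.476190·-0.333333=-0.1587; V=0.666667+0.476190+-0.158730=0.9841
k=3 load: inc=-0.158730, refl=-0.158730·0.714286=-0.1134; V=1.142857+-0.158730+-0.113379=0.8707
k=4 src: inc=-0.113379, refl=-0.113379·-0.333333=0.0378; V=0.984127+-0.113379+0.037793=0.9085
k=5 load: inc=0.037793, refl=0.037793·0.714286=0.0270; V=0.870748+0.037793+0.026995=0.9355
k=6 src: inc=0.026995, refl=0.026995·-0.333333=-0.0090; V=0.908541+0.026995+-0.008998=0.9265
k=7 load: inc=-0.008998, refl=-0.008998·0.714286=-0.0064; V=0.935536+-0.008998+-0.006427=0.9201
k=8 src: inc=-0.006427, refl=-0.006427·-0.333333=0.0021; V=0.926538+-0.006427+0.002142=0.9223
k=9 load: inc=0.002142, refl=0.002142·0.714286=0.0015; V=0.920110+0.002142+0.001530=0.9238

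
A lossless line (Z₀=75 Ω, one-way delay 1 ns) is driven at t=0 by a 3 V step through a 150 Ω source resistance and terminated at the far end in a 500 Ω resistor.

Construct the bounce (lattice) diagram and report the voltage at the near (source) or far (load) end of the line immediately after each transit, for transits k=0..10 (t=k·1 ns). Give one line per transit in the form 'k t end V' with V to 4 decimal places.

0 0 source 1.0000
1 1 load 1.7391
2 2 source 1.9855
3 3 load 2.1676
4 4 source 2.2283
5 5 load 2.2732
6 6 source 2.2881
7 7 load 2.2992
8 8 source 2.3029
9 9 load 2.3056
10 10 source 2.3065

Γ_L=0.739130, Γ_S=0.333333; launch V₁=3·75/225=1.000000
k=0 src: V=1.0000
k=1 load: inc=1.000000, refl=1.000000·0.739130=0.7391; V=0.000000+1.000000+0.739130=1.7391
k=2 src: inc=0.739130, refl=0.739130·0.333333=0.2464; V=1.000000+0.739130+0.246377=1.9855
k=3 load: inc=0.246377, refl=0.246377·0.739130=0.1821; V=1.739130+0.246377+0.182105=2.1676
k=4 src: inc=0.182105, refl=0.182105·0.333333=0.0607; V=1.985507+0.182105+0.060702=2.2283
k=5 load: inc=0.060702, refl=0.060702·0.739130=0.0449; V=2.167612+0.060702+0.044866=2.2732
k=6 src: inc=0.044866, refl=0.044866·0.333333=0.0150; V=2.228313+0.044866+0.014955=2.2881
k=7 load: inc=0.014955, refl=0.014955·0.739130=0.0111; V=2.273180+0.014955+0.011054=2.2992
k=8 src: inc=0.011054, refl=0.011054·0.333333=0.0037; V=2.288135+0.011054+0.003685=2.3029
k=9 load: inc=0.003685, refl=0.003685·0.739130=0.0027; V=2.299189+0.003685+0.002723=2.3056
k=10 src: inc=0.002723, refl=0.002723·0.333333=0.0009; V=2.302874+0.002723+0.000908=2.3065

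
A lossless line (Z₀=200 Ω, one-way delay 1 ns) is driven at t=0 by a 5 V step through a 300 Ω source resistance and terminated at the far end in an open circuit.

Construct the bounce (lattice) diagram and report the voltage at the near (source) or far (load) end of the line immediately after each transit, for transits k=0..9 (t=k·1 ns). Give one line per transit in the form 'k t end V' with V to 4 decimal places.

0 0 source 2.0000
1 1 load 4.0000
2 2 source 4.4000
3 3 load 4.8000
4 4 source 4.8800
5 5 load 4.9600
6 6 source 4.9760
7 7 load 4.9920
8 8 source 4.9952
9 9 load 4.9984

Γ_L=1.000000, Γ_S=0.200000; launch V₁=5·200/500=2.000000
k=0 src: V=2.0000
k=1 load: inc=2.000000, refl=2.000000·1.000000=2.0000; V=0.000000+2.000000+2.000000=4.0000
k=2 src: inc=2.000000, refl=2.000000·0.200000=0.4000; V=2.000000+2.000000+0.400000=4.4000
k=3 load: inc=0.400000, refl=0.400000·1.000000=0.4000; V=4.000000+0.400000+0.400000=4.8000
k=4 src: inc=0.400000, refl=0.400000·0.200000=0.0800; V=4.400000+0.400000+0.080000=4.8800
k=5 load: inc=0.080000, refl=0.080000·1.000000=0.0800; V=4.800000+0.080000+0.080000=4.9600
k=6 src: inc=0.080000, refl=0.080000·0.200000=0.0160; V=4.880000+0.080000+0.016000=4.9760
k=7 load: inc=0.016000, refl=0.016000·1.000000=0.0160; V=4.960000+0.016000+0.016000=4.9920
k=8 src: inc=0.016000, refl=0.016000·0.200000=0.0032; V=4.976000+0.016000+0.003200=4.9952
k=9 load: inc=0.003200, refl=0.003200·1.000000=0.0032; V=4.992000+0.003200+0.003200=4.9984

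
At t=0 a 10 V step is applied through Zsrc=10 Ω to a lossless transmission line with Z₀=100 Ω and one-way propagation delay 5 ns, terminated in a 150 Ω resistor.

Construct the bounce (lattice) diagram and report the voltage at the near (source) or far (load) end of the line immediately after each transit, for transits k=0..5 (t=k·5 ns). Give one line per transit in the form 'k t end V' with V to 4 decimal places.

0 0 source 9.0909
1 5 load 10.9091
2 10 source 9.4215
3 15 load 9.1240
4 20 source 9.3674
5 25 load 9.4161

Γ_L=0.200000, Γ_S=-0.818182; launch V₁=10·100/110=9.090909
k=0 src: V=9.0909
k=1 load: inc=9.090909, refl=9.090909·0.200000=1.8182; V=0.000000+9.090909+1.818182=10.9091
k=2 src: inc=1.818182, refl=1.818182·-0.818182=-1.4876; V=9.090909+1.818182+-1.487603=9.4215
k=3 load: inc=-1.487603, refl=-1.487603·0.200000=-0.2975; V=10.909091+-1.487603+-0.297521=9.1240
k=4 src: inc=-0.297521, refl=-0.297521·-0.818182=0.2434; V=9.421488+-0.297521+0.243426=9.3674
k=5 load: inc=0.243426, refl=0.243426·0.200000=0.0487; V=9.123967+0.243426+0.048685=9.4161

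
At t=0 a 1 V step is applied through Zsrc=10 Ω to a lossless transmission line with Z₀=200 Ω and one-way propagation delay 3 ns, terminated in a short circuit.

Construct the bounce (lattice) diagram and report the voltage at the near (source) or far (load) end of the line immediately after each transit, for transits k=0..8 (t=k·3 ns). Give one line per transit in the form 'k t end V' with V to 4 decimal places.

0 0 source 0.9524
1 3 load 0.0000
2 6 source 0.8617
3 9 load 0.0000
4 12 source 0.7796
5 15 load 0.0000
6 18 source 0.7054
7 21 load 0.0000
8 24 source 0.6382

Γ_L=-1.000000, Γ_S=-0.904762; launch V₁=1·200/210=0.952381
k=0 src: V=0.9524
k=1 load: inc=0.952381, refl=0.952381·-1.000000=-0.9524; V=0.000000+0.952381+-0.952381=0.0000
k=2 src: inc=-0.952381, refl=-0.952381·-0.904762=0.8617; V=0.952381+-0.952381+0.861678=0.8617
k=3 load: inc=0.861678, refl=0.861678·-1.000000=-0.8617; V=0.000000+0.861678+-0.861678=0.0000
k=4 src: inc=-0.861678, refl=-0.861678·-0.904762=0.7796; V=0.861678+-0.861678+0.779613=0.7796
k=5 load: inc=0.779613, refl=0.779613·-1.000000=-0.7796; V=0.000000+0.779613+-0.779613=0.0000
k=6 src: inc=-0.779613, refl=-0.779613·-0.904762=0.7054; V=0.779613+-0.779613+0.705365=0.7054
k=7 load: inc=0.705365, refl=0.705365·-1.000000=-0.7054; V=0.000000+0.705365+-0.705365=0.0000
k=8 src: inc=-0.705365, refl=-0.705365·-0.904762=0.6382; V=0.705365+-0.705365+0.638187=0.6382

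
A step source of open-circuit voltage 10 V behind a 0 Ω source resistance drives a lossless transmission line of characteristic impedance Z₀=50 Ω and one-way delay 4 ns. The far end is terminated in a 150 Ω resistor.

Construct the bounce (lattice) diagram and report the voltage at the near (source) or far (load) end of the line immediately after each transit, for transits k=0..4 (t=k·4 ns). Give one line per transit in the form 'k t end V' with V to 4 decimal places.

0 0 source 10.0000
1 4 load 15.0000
2 8 source 10.0000
3 12 load 7.5000
4 16 source 10.0000

Γ_L=0.500000, Γ_S=-1.000000; launch V₁=10·50/50=10.000000
k=0 src: V=10.0000
k=1 load: inc=10.000000, refl=10.000000·0.500000=5.0000; V=0.000000+10.000000+5.000000=15.0000
k=2 src: inc=5.000000, refl=5.000000·-1.000000=-5.0000; V=10.000000+5.000000+-5.000000=10.0000
k=3 load: inc=-5.000000, refl=-5.000000·0.500000=-2.5000; V=15.000000+-5.000000+-2.500000=7.5000
k=4 src: inc=-2.500000, refl=-2.500000·-1.000000=2.5000; V=10.000000+-2.500000+2.500000=10.0000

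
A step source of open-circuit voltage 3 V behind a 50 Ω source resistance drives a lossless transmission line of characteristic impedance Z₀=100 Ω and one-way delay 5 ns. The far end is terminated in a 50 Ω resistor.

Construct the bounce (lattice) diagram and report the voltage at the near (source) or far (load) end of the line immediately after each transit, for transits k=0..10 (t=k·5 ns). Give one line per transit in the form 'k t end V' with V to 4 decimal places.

0 0 source 2.0000
1 5 load 1.3333
2 10 source 1.5556
3 15 load 1.4815
4 20 source 1.5062
5 25 load 1.4979
6 30 source 1.5007
7 35 load 1.4998
8 40 source 1.5001
9 45 load 1.5000
10 50 source 1.5000

Γ_L=-0.333333, Γ_S=-0.333333; launch V₁=3·100/150=2.000000
k=0 src: V=2.0000
k=1 load: inc=2.000000, refl=2.000000·-0.333333=-0.6667; V=0.000000+2.000000+-0.666667=1.3333
k=2 src: inc=-0.666667, refl=-0.666667·-0.333333=0.2222; V=2.000000+-0.666667+0.222222=1.5556
k=3 load: inc=0.222222, refl=0.222222·-0.333333=-0.0741; V=1.333333+0.222222+-0.074074=1.4815
k=4 src: inc=-0.074074, refl=-0.074074·-0.333333=0.0247; V=1.555556+-0.074074+0.024691=1.5062
k=5 load: inc=0.024691, refl=0.024691·-0.333333=-0.0082; V=1.481481+0.024691+-0.008230=1.4979
k=6 src: inc=-0.008230, refl=-0.008230·-0.333333=0.0027; V=1.506173+-0.008230+0.002743=1.5007
k=7 load: inc=0.002743, refl=0.002743·-0.333333=-0.0009; V=1.497942+0.002743+-0.000914=1.4998
k=8 src: inc=-0.000914, refl=-0.000914·-0.333333=0.0003; V=1.500686+-0.000914+0.000305=1.5001
k=9 load: inc=0.000305, refl=0.000305·-0.333333=-0.0001; V=1.499771+0.000305+-0.000102=1.5000
k=10 src: inc=-0.000102, refl=-0.000102·-0.333333=0.0000; V=1.500076+-0.000102+0.000034=1.5000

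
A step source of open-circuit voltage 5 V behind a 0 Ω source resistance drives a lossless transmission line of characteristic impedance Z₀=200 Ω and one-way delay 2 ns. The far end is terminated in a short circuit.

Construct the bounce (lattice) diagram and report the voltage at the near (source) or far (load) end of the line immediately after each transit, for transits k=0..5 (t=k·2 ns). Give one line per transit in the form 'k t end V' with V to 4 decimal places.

Γ_L=-1.000000, Γ_S=-1.000000; launch V₁=5·200/200=5.000000
k=0 src: V=5.0000
k=1 load: inc=5.000000, refl=5.000000·-1.000000=-5.0000; V=0.000000+5.000000+-5.000000=0.0000
k=2 src: inc=-5.000000, refl=-5.000000·-1.000000=5.0000; V=5.000000+-5.000000+5.000000=5.0000
k=3 load: inc=5.000000, refl=5.000000·-1.000000=-5.0000; V=0.000000+5.000000+-5.000000=0.0000
k=4 src: inc=-5.000000, refl=-5.000000·-1.000000=5.0000; V=5.000000+-5.000000+5.000000=5.0000
k=5 load: inc=5.000000, refl=5.000000·-1.000000=-5.0000; V=0.000000+5.000000+-5.000000=0.0000

0 0 source 5.0000
1 2 load 0.0000
2 4 source 5.0000
3 6 load 0.0000
4 8 source 5.0000
5 10 load 0.0000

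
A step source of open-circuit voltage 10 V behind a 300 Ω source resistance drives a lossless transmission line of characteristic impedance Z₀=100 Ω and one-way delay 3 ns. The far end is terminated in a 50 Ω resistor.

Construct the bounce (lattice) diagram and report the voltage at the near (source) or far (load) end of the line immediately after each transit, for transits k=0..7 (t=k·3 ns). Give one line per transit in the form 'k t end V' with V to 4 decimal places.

0 0 source 2.5000
1 3 load 1.6667
2 6 source 1.2500
3 9 load 1.3889
4 12 source 1.4583
5 15 load 1.4352
6 18 source 1.4236
7 21 load 1.4275

Γ_L=-0.333333, Γ_S=0.500000; launch V₁=10·100/400=2.500000
k=0 src: V=2.5000
k=1 load: inc=2.500000, refl=2.500000·-0.333333=-0.8333; V=0.000000+2.500000+-0.833333=1.6667
k=2 src: inc=-0.833333, refl=-0.833333·0.500000=-0.4167; V=2.500000+-0.833333+-0.416667=1.2500
k=3 load: inc=-0.416667, refl=-0.416667·-0.333333=0.1389; V=1.666667+-0.416667+0.138889=1.3889
k=4 src: inc=0.138889, refl=0.138889·0.500000=0.0694; V=1.250000+0.138889+0.069444=1.4583
k=5 load: inc=0.069444, refl=0.069444·-0.333333=-0.0231; V=1.388889+0.069444+-0.023148=1.4352
k=6 src: inc=-0.023148, refl=-0.023148·0.500000=-0.0116; V=1.458333+-0.023148+-0.011574=1.4236
k=7 load: inc=-0.011574, refl=-0.011574·-0.333333=0.0039; V=1.435185+-0.011574+0.003858=1.4275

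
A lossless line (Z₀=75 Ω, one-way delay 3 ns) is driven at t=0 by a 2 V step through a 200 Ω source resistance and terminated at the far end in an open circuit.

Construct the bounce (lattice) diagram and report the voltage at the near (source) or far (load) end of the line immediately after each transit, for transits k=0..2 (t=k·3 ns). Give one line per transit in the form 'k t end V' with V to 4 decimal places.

Γ_L=1.000000, Γ_S=0.454545; launch V₁=2·75/275=0.545455
k=0 src: V=0.5455
k=1 load: inc=0.545455, refl=0.545455·1.000000=0.5455; V=0.000000+0.545455+0.545455=1.0909
k=2 src: inc=0.545455, refl=0.545455·0.454545=0.2479; V=0.545455+0.545455+0.247934=1.3388

0 0 source 0.5455
1 3 load 1.0909
2 6 source 1.3388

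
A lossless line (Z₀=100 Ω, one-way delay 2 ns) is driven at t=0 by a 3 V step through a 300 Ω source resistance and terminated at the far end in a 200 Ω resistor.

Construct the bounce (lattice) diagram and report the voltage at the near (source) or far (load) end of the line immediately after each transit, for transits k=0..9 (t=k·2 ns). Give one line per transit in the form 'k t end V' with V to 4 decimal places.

Γ_L=0.333333, Γ_S=0.500000; launch V₁=3·100/400=0.750000
k=0 src: V=0.7500
k=1 load: inc=0.750000, refl=0.750000·0.333333=0.2500; V=0.000000+0.750000+0.250000=1.0000
k=2 src: inc=0.250000, refl=0.250000·0.500000=0.1250; V=0.750000+0.250000+0.125000=1.1250
k=3 load: inc=0.125000, refl=0.125000·0.333333=0.0417; V=1.000000+0.125000+0.041667=1.1667
k=4 src: inc=0.041667, refl=0.041667·0.500000=0.0208; V=1.125000+0.041667+0.020833=1.1875
k=5 load: inc=0.020833, refl=0.020833·0.333333=0.0069; V=1.166667+0.020833+0.006944=1.1944
k=6 src: inc=0.006944, refl=0.006944·0.500000=0.0035; V=1.187500+0.006944+0.003472=1.1979
k=7 load: inc=0.003472, refl=0.003472·0.333333=0.0012; V=1.194444+0.003472+0.001157=1.1991
k=8 src: inc=0.001157, refl=0.001157·0.500000=0.0006; V=1.197917+0.001157+0.000579=1.1997
k=9 load: inc=0.000579, refl=0.000579·0.333333=0.0002; V=1.199074+0.000579+0.000193=1.1998

0 0 source 0.7500
1 2 load 1.0000
2 4 source 1.1250
3 6 load 1.1667
4 8 source 1.1875
5 10 load 1.1944
6 12 source 1.1979
7 14 load 1.1991
8 16 source 1.1997
9 18 load 1.1998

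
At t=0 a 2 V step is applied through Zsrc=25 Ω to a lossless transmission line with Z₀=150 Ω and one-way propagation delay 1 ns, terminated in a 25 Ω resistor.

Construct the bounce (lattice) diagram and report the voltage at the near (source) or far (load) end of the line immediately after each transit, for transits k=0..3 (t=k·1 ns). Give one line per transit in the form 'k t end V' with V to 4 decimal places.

Γ_L=-0.714286, Γ_S=-0.714286; launch V₁=2·150/175=1.714286
k=0 src: V=1.7143
k=1 load: inc=1.714286, refl=1.714286·-0.714286=-1.2245; V=0.000000+1.714286+-1.224490=0.4898
k=2 src: inc=-1.224490, refl=-1.224490·-0.714286=0.8746; V=1.714286+-1.224490+0.874636=1.3644
k=3 load: inc=0.874636, refl=0.874636·-0.714286=-0.6247; V=0.489796+0.874636+-0.624740=0.7397

0 0 source 1.7143
1 1 load 0.4898
2 2 source 1.3644
3 3 load 0.7397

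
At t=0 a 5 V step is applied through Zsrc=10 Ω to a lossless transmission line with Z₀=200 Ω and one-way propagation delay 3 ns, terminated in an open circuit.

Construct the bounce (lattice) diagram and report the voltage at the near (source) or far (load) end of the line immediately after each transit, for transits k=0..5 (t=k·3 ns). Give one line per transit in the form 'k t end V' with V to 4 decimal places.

Γ_L=1.000000, Γ_S=-0.904762; launch V₁=5·200/210=4.761905
k=0 src: V=4.7619
k=1 load: inc=4.761905, refl=4.761905·1.000000=4.7619; V=0.000000+4.761905+4.761905=9.5238
k=2 src: inc=4.761905, refl=4.761905·-0.904762=-4.3084; V=4.761905+4.761905+-4.308390=5.2154
k=3 load: inc=-4.308390, refl=-4.308390·1.000000=-4.3084; V=9.523810+-4.308390+-4.308390=0.9070
k=4 src: inc=-4.308390, refl=-4.308390·-0.904762=3.8981; V=5.215420+-4.308390+3.898067=4.8051
k=5 load: inc=3.898067, refl=3.898067·1.000000=3.8981; V=0.907029+3.898067+3.898067=8.7032

0 0 source 4.7619
1 3 load 9.5238
2 6 source 5.2154
3 9 load 0.9070
4 12 source 4.8051
5 15 load 8.7032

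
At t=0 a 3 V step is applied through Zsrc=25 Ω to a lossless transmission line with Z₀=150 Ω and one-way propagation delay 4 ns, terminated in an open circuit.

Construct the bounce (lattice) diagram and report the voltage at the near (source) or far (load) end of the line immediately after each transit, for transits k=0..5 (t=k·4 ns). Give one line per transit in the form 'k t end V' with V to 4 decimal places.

0 0 source 2.5714
1 4 load 5.1429
2 8 source 3.3061
3 12 load 1.4694
4 16 source 2.7813
5 20 load 4.0933

Γ_L=1.000000, Γ_S=-0.714286; launch V₁=3·150/175=2.571429
k=0 src: V=2.5714
k=1 load: inc=2.571429, refl=2.571429·1.000000=2.5714; V=0.000000+2.571429+2.571429=5.1429
k=2 src: inc=2.571429, refl=2.571429·-0.714286=-1.8367; V=2.571429+2.571429+-1.836735=3.3061
k=3 load: inc=-1.836735, refl=-1.836735·1.000000=-1.8367; V=5.142857+-1.836735+-1.836735=1.4694
k=4 src: inc=-1.836735, refl=-1.836735·-0.714286=1.3120; V=3.306122+-1.836735+1.311953=2.7813
k=5 load: inc=1.311953, refl=1.311953·1.000000=1.3120; V=1.469388+1.311953+1.311953=4.0933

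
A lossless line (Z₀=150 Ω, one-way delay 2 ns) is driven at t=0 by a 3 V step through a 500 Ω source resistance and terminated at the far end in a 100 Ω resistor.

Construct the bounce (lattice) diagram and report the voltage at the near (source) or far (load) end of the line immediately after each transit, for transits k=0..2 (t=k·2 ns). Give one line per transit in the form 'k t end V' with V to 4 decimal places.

Γ_L=-0.200000, Γ_S=0.538462; launch V₁=3·150/650=0.692308
k=0 src: V=0.6923
k=1 load: inc=0.692308, refl=0.692308·-0.200000=-0.1385; V=0.000000+0.692308+-0.138462=0.5538
k=2 src: inc=-0.138462, refl=-0.138462·0.538462=-0.0746; V=0.692308+-0.138462+-0.074556=0.4793

0 0 source 0.6923
1 2 load 0.5538
2 4 source 0.4793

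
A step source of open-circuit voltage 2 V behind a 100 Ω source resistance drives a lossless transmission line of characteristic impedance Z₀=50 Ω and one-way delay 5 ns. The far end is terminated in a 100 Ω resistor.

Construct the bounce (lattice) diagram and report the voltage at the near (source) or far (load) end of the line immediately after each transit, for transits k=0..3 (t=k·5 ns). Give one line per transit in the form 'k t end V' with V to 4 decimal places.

Γ_L=0.333333, Γ_S=0.333333; launch V₁=2·50/150=0.666667
k=0 src: V=0.6667
k=1 load: inc=0.666667, refl=0.666667·0.333333=0.2222; V=0.000000+0.666667+0.222222=0.8889
k=2 src: inc=0.222222, refl=0.222222·0.333333=0.0741; V=0.666667+0.222222+0.074074=0.9630
k=3 load: inc=0.074074, refl=0.074074·0.333333=0.0247; V=0.888889+0.074074+0.024691=0.9877

0 0 source 0.6667
1 5 load 0.8889
2 10 source 0.9630
3 15 load 0.9877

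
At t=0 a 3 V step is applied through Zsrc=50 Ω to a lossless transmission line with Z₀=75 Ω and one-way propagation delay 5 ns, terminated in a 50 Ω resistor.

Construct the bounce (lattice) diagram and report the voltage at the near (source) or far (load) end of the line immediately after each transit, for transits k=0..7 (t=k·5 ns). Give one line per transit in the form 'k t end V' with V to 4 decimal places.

0 0 source 1.8000
1 5 load 1.4400
2 10 source 1.5120
3 15 load 1.4976
4 20 source 1.5005
5 25 load 1.4999
6 30 source 1.5000
7 35 load 1.5000

Γ_L=-0.200000, Γ_S=-0.200000; launch V₁=3·75/125=1.800000
k=0 src: V=1.8000
k=1 load: inc=1.800000, refl=1.800000·-0.200000=-0.3600; V=0.000000+1.800000+-0.360000=1.4400
k=2 src: inc=-0.360000, refl=-0.360000·-0.200000=0.0720; V=1.800000+-0.360000+0.072000=1.5120
k=3 load: inc=0.072000, refl=0.072000·-0.200000=-0.0144; V=1.440000+0.072000+-0.014400=1.4976
k=4 src: inc=-0.014400, refl=-0.014400·-0.200000=0.0029; V=1.512000+-0.014400+0.002880=1.5005
k=5 load: inc=0.002880, refl=0.002880·-0.200000=-0.0006; V=1.497600+0.002880+-0.000576=1.4999
k=6 src: inc=-0.000576, refl=-0.000576·-0.200000=0.0001; V=1.500480+-0.000576+0.000115=1.5000
k=7 load: inc=0.000115, refl=0.000115·-0.200000=-0.0000; V=1.499904+0.000115+-0.000023=1.5000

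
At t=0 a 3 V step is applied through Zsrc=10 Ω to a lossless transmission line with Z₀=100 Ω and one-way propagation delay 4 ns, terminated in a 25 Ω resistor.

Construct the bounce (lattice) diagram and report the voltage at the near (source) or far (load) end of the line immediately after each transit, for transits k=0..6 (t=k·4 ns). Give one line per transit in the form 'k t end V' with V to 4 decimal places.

Γ_L=-0.600000, Γ_S=-0.818182; launch V₁=3·100/110=2.727273
k=0 src: V=2.7273
k=1 load: inc=2.727273, refl=2.727273·-0.600000=-1.6364; V=0.000000+2.727273+-1.636364=1.0909
k=2 src: inc=-1.636364, refl=-1.636364·-0.818182=1.3388; V=2.727273+-1.636364+1.338843=2.4298
k=3 load: inc=1.338843, refl=1.338843·-0.600000=-0.8033; V=1.090909+1.338843+-0.803306=1.6264
k=4 src: inc=-0.803306, refl=-0.803306·-0.818182=0.6573; V=2.429752+-0.803306+0.657250=2.2837
k=5 load: inc=0.657250, refl=0.657250·-0.600000=-0.3944; V=1.626446+0.657250+-0.394350=1.8893
k=6 src: inc=-0.394350, refl=-0.394350·-0.818182=0.3227; V=2.283696+-0.394350+0.322650=2.2120

0 0 source 2.7273
1 4 load 1.0909
2 8 source 2.4298
3 12 load 1.6264
4 16 source 2.2837
5 20 load 1.8893
6 24 source 2.2120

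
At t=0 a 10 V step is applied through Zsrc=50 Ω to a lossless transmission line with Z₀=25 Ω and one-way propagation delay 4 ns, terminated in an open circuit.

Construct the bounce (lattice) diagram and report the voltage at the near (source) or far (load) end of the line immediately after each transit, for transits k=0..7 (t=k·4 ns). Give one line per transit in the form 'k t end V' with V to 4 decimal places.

Γ_L=1.000000, Γ_S=0.333333; launch V₁=10·25/75=3.333333
k=0 src: V=3.3333
k=1 load: inc=3.333333, refl=3.333333·1.000000=3.3333; V=0.000000+3.333333+3.333333=6.6667
k=2 src: inc=3.333333, refl=3.333333·0.333333=1.1111; V=3.333333+3.333333+1.111111=7.7778
k=3 load: inc=1.111111, refl=1.111111·1.000000=1.1111; V=6.666667+1.111111+1.111111=8.8889
k=4 src: inc=1.111111, refl=1.111111·0.333333=0.3704; V=7.777778+1.111111+0.370370=9.2593
k=5 load: inc=0.370370, refl=0.370370·1.000000=0.3704; V=8.888889+0.370370+0.370370=9.6296
k=6 src: inc=0.370370, refl=0.370370·0.333333=0.1235; V=9.259259+0.370370+0.123457=9.7531
k=7 load: inc=0.123457, refl=0.123457·1.000000=0.1235; V=9.629630+0.123457+0.123457=9.8765

0 0 source 3.3333
1 4 load 6.6667
2 8 source 7.7778
3 12 load 8.8889
4 16 source 9.2593
5 20 load 9.6296
6 24 source 9.7531
7 28 load 9.8765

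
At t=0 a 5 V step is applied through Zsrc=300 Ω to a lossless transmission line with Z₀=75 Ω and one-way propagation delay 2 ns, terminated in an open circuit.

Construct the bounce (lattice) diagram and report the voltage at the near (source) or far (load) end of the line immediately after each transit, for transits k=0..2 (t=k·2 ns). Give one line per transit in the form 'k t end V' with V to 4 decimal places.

Γ_L=1.000000, Γ_S=0.600000; launch V₁=5·75/375=1.000000
k=0 src: V=1.0000
k=1 load: inc=1.000000, refl=1.000000·1.000000=1.0000; V=0.000000+1.000000+1.000000=2.0000
k=2 src: inc=1.000000, refl=1.000000·0.600000=0.6000; V=1.000000+1.000000+0.600000=2.6000

0 0 source 1.0000
1 2 load 2.0000
2 4 source 2.6000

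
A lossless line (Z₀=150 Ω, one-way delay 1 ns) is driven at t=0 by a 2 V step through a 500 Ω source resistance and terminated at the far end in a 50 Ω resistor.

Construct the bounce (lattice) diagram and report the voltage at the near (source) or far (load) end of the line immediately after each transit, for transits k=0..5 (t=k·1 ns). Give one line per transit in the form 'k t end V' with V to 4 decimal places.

Γ_L=-0.500000, Γ_S=0.538462; launch V₁=2·150/650=0.461538
k=0 src: V=0.4615
k=1 load: inc=0.461538, refl=0.461538·-0.500000=-0.2308; V=0.000000+0.461538+-0.230769=0.2308
k=2 src: inc=-0.230769, refl=-0.230769·0.538462=-0.1243; V=0.461538+-0.230769+-0.124260=0.1065
k=3 load: inc=-0.124260, refl=-0.124260·-0.500000=0.0621; V=0.230769+-0.124260+0.062130=0.1686
k=4 src: inc=0.062130, refl=0.062130·0.538462=0.0335; V=0.106509+0.062130+0.033455=0.2021
k=5 load: inc=0.033455, refl=0.033455·-0.500000=-0.0167; V=0.168639+0.033455+-0.016727=0.1854

0 0 source 0.4615
1 1 load 0.2308
2 2 source 0.1065
3 3 load 0.1686
4 4 source 0.2021
5 5 load 0.1854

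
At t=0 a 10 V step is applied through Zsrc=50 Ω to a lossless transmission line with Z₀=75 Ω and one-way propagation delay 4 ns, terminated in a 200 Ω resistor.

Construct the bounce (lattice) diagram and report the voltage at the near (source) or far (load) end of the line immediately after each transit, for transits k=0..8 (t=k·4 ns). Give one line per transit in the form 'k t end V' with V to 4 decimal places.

0 0 source 6.0000
1 4 load 8.7273
2 8 source 8.1818
3 12 load 7.9339
4 16 source 7.9835
5 20 load 8.0060
6 24 source 8.0015
7 28 load 7.9995
8 32 source 7.9999

Γ_L=0.454545, Γ_S=-0.200000; launch V₁=10·75/125=6.000000
k=0 src: V=6.0000
k=1 load: inc=6.000000, refl=6.000000·0.454545=2.7273; V=0.000000+6.000000+2.727273=8.7273
k=2 src: inc=2.727273, refl=2.727273·-0.200000=-0.5455; V=6.000000+2.727273+-0.545455=8.1818
k=3 load: inc=-0.545455, refl=-0.545455·0.454545=-0.2479; V=8.727273+-0.545455+-0.247934=7.9339
k=4 src: inc=-0.247934, refl=-0.247934·-0.200000=0.0496; V=8.181818+-0.247934+0.049587=7.9835
k=5 load: inc=0.049587, refl=0.049587·0.454545=0.0225; V=7.933884+0.049587+0.022539=8.0060
k=6 src: inc=0.022539, refl=0.022539·-0.200000=-0.0045; V=7.983471+0.022539+-0.004508=8.0015
k=7 load: inc=-0.004508, refl=-0.004508·0.454545=-0.0020; V=8.006011+-0.004508+-0.002049=7.9995
k=8 src: inc=-0.002049, refl=-0.002049·-0.200000=0.0004; V=8.001503+-0.002049+0.000410=7.9999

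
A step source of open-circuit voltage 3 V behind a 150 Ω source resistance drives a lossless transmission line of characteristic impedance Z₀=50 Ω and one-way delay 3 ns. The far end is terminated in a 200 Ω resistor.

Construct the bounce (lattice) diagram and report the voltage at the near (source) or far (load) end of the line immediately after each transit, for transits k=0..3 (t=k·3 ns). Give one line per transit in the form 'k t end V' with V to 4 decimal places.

0 0 source 0.7500
1 3 load 1.2000
2 6 source 1.4250
3 9 load 1.5600

Γ_L=0.600000, Γ_S=0.500000; launch V₁=3·50/200=0.750000
k=0 src: V=0.7500
k=1 load: inc=0.750000, refl=0.750000·0.600000=0.4500; V=0.000000+0.750000+0.450000=1.2000
k=2 src: inc=0.450000, refl=0.450000·0.500000=0.2250; V=0.750000+0.450000+0.225000=1.4250
k=3 load: inc=0.225000, refl=0.225000·0.600000=0.1350; V=1.200000+0.225000+0.135000=1.5600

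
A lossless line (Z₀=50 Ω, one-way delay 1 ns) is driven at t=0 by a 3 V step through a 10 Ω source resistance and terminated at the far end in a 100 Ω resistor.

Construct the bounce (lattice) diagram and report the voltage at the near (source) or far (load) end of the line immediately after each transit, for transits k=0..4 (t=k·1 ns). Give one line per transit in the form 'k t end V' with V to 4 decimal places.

Γ_L=0.333333, Γ_S=-0.666667; launch V₁=3·50/60=2.500000
k=0 src: V=2.5000
k=1 load: inc=2.500000, refl=2.500000·0.333333=0.8333; V=0.000000+2.500000+0.833333=3.3333
k=2 src: inc=0.833333, refl=0.833333·-0.666667=-0.5556; V=2.500000+0.833333+-0.555556=2.7778
k=3 load: inc=-0.555556, refl=-0.555556·0.333333=-0.1852; V=3.333333+-0.555556+-0.185185=2.5926
k=4 src: inc=-0.185185, refl=-0.185185·-0.666667=0.1235; V=2.777778+-0.185185+0.123457=2.7160

0 0 source 2.5000
1 1 load 3.3333
2 2 source 2.7778
3 3 load 2.5926
4 4 source 2.7160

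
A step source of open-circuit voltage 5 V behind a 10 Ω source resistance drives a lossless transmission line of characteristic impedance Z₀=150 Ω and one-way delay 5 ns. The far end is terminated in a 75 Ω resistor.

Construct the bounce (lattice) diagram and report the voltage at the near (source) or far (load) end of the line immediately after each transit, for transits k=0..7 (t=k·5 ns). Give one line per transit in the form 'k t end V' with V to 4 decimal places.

Γ_L=-0.333333, Γ_S=-0.875000; launch V₁=5·150/160=4.687500
k=0 src: V=4.6875
k=1 load: inc=4.687500, refl=4.687500·-0.333333=-1.5625; V=0.000000+4.687500+-1.562500=3.1250
k=2 src: inc=-1.562500, refl=-1.562500·-0.875000=1.3672; V=4.687500+-1.562500+1.367188=4.4922
k=3 load: inc=1.367188, refl=1.367188·-0.333333=-0.4557; V=3.125000+1.367188+-0.455729=4.0365
k=4 src: inc=-0.455729, refl=-0.455729·-0.875000=0.3988; V=4.492188+-0.455729+0.398763=4.4352
k=5 load: inc=0.398763, refl=0.398763·-0.333333=-0.1329; V=4.036458+0.398763+-0.132921=4.3023
k=6 src: inc=-0.132921, refl=-0.132921·-0.875000=0.1163; V=4.435221+-0.132921+0.116306=4.4186
k=7 load: inc=0.116306, refl=0.116306·-0.333333=-0.0388; V=4.302300+0.116306+-0.038769=4.3798

0 0 source 4.6875
1 5 load 3.1250
2 10 source 4.4922
3 15 load 4.0365
4 20 source 4.4352
5 25 load 4.3023
6 30 source 4.4186
7 35 load 4.3798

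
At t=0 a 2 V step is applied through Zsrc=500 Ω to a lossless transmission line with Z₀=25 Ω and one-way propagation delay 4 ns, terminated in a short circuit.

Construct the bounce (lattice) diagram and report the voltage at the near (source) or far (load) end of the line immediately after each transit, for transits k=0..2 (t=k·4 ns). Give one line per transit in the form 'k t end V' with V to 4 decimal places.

Γ_L=-1.000000, Γ_S=0.904762; launch V₁=2·25/525=0.095238
k=0 src: V=0.0952
k=1 load: inc=0.095238, refl=0.095238·-1.000000=-0.0952; V=0.000000+0.095238+-0.095238=0.0000
k=2 src: inc=-0.095238, refl=-0.095238·0.904762=-0.0862; V=0.095238+-0.095238+-0.086168=-0.0862

0 0 source 0.0952
1 4 load 0.0000
2 8 source -0.0862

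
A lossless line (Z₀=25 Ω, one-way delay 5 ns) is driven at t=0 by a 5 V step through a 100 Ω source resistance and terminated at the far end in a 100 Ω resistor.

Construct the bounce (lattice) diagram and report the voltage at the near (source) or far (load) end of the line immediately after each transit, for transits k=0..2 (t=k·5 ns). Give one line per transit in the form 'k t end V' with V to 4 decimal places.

Γ_L=0.600000, Γ_S=0.600000; launch V₁=5·25/125=1.000000
k=0 src: V=1.0000
k=1 load: inc=1.000000, refl=1.000000·0.600000=0.6000; V=0.000000+1.000000+0.600000=1.6000
k=2 src: inc=0.600000, refl=0.600000·0.600000=0.3600; V=1.000000+0.600000+0.360000=1.9600

0 0 source 1.0000
1 5 load 1.6000
2 10 source 1.9600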